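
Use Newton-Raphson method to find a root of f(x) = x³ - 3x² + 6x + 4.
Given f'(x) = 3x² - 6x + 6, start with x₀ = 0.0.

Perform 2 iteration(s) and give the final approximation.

f(x) = x³ - 3x² + 6x + 4
f'(x) = 3x² - 6x + 6
x₀ = 0.0

Newton-Raphson formula: x_{n+1} = x_n - f(x_n)/f'(x_n)

Iteration 1:
  f(0.000000) = 4.000000
  f'(0.000000) = 6.000000
  x_1 = 0.000000 - 4.000000/6.000000 = -0.666667
Iteration 2:
  f(-0.666667) = -1.629630
  f'(-0.666667) = 11.333333
  x_2 = -0.666667 - (-1.629630)/11.333333 = -0.522876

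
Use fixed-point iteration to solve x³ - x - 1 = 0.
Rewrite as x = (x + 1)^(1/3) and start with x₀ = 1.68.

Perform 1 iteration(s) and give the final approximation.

Equation: x³ - x - 1 = 0
Fixed-point form: x = (x + 1)^(1/3)
x₀ = 1.68

x_1 = g(1.680000) = 1.389030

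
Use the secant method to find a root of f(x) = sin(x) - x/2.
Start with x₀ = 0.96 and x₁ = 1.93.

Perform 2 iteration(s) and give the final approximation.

f(x) = sin(x) - x/2
x₀ = 0.96, x₁ = 1.93

Secant formula: x_{n+1} = x_n - f(x_n)(x_n - x_{n-1})/(f(x_n) - f(x_{n-1}))

Iteration 1:
  f(0.960000) = 0.339192
  f(1.930000) = -0.028823
  x_2 = 1.930000 - (-0.028823)×(1.930000 - 0.960000)/(-0.028823 - 0.339192)
       = 1.854029
Iteration 2:
  f(1.930000) = -0.028823
  f(1.854029) = 0.033142
  x_3 = 1.854029 - 0.033142×(1.854029 - 1.930000)/(0.033142 - (-0.028823))
       = 1.894662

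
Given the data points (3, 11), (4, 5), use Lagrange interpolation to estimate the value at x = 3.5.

Lagrange interpolation formula:
P(x) = Σ yᵢ × Lᵢ(x)
where Lᵢ(x) = Π_{j≠i} (x - xⱼ)/(xᵢ - xⱼ)

L_0(3.5) = (3.5 - 4)/(3 - 4) = 0.500000
L_1(3.5) = (3.5 - 3)/(4 - 3) = 0.500000

P(3.5) = 11×L_0(3.5) + 5×L_1(3.5)
P(3.5) = 8.000000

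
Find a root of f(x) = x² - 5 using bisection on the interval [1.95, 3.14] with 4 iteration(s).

f(x) = x² - 5
Initial interval: [1.95, 3.14]

Iteration 1:
  c_1 = (1.950000 + 3.140000)/2 = 2.545000
  f(c_1) = f(2.545000) = 1.477025
  f(a) × f(c) < 0, new interval: [1.950000, 2.545000]
Iteration 2:
  c_2 = (1.950000 + 2.545000)/2 = 2.247500
  f(c_2) = f(2.247500) = 0.051256
  f(a) × f(c) < 0, new interval: [1.950000, 2.247500]
Iteration 3:
  c_3 = (1.950000 + 2.247500)/2 = 2.098750
  f(c_3) = f(2.098750) = -0.595248
  f(a) × f(c) ≥ 0, new interval: [2.098750, 2.247500]
Iteration 4:
  c_4 = (2.098750 + 2.247500)/2 = 2.173125
  f(c_4) = f(2.173125) = -0.277528
  f(a) × f(c) ≥ 0, new interval: [2.173125, 2.247500]

After 4 iteration(s), the approximation is c_4 = 2.173125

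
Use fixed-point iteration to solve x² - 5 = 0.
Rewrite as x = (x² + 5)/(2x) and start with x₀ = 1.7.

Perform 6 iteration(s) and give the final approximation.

Equation: x² - 5 = 0
Fixed-point form: x = (x² + 5)/(2x)
x₀ = 1.7

x_1 = g(1.700000) = 2.320588
x_2 = g(2.320588) = 2.237607
x_3 = g(2.237607) = 2.236069
x_4 = g(2.236069) = 2.236068
x_5 = g(2.236068) = 2.236068
x_6 = g(2.236068) = 2.236068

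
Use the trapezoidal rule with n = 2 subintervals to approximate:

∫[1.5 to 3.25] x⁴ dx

f(x) = x⁴
a = 1.5, b = 3.25, n = 2
h = (b - a)/n = 0.875000

Trapezoidal rule: (h/2)[f(x₀) + 2f(x₁) + 2f(x₂) + ... + f(xₙ)]

x_0 = 1.5000, f(x_0) = 5.062500, coefficient = 1
x_1 = 2.3750, f(x_1) = 31.816650, coefficient = 2
x_2 = 3.2500, f(x_2) = 111.566406, coefficient = 1

I ≈ (0.875000/2) × 180.262207 = 78.864716
Exact value: 70.999414
Error: 7.865302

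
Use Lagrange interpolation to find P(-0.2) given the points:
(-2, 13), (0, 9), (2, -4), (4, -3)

Lagrange interpolation formula:
P(x) = Σ yᵢ × Lᵢ(x)
where Lᵢ(x) = Π_{j≠i} (x - xⱼ)/(xᵢ - xⱼ)

L_0(-0.2) = (-0.2 - 0)/(-2 - 0) × (-0.2 - 2)/(-2 - 2) × (-0.2 - 4)/(-2 - 4) = 0.038500
L_1(-0.2) = (-0.2 - (-2))/(0 - (-2)) × (-0.2 - 2)/(0 - 2) × (-0.2 - 4)/(0 - 4) = 1.039500
L_2(-0.2) = (-0.2 - (-2))/(2 - (-2)) × (-0.2 - 0)/(2 - 0) × (-0.2 - 4)/(2 - 4) = -0.094500
L_3(-0.2) = (-0.2 - (-2))/(4 - (-2)) × (-0.2 - 0)/(4 - 0) × (-0.2 - 2)/(4 - 2) = 0.016500

P(-0.2) = 13×L_0(-0.2) + 9×L_1(-0.2) + (-4)×L_2(-0.2) + (-3)×L_3(-0.2)
P(-0.2) = 10.184500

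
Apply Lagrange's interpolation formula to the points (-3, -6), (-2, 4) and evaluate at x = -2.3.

Lagrange interpolation formula:
P(x) = Σ yᵢ × Lᵢ(x)
where Lᵢ(x) = Π_{j≠i} (x - xⱼ)/(xᵢ - xⱼ)

L_0(-2.3) = (-2.3 - (-2))/(-3 - (-2)) = 0.300000
L_1(-2.3) = (-2.3 - (-3))/(-2 - (-3)) = 0.700000

P(-2.3) = (-6)×L_0(-2.3) + 4×L_1(-2.3)
P(-2.3) = 1.000000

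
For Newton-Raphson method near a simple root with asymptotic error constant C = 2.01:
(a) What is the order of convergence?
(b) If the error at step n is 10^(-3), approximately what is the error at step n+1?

(a) Newton-Raphson has quadratic (order 2) convergence near simple roots.
    This means |e_{n+1}| ≈ C|e_n|².

(b) With |e_n| = 10^(-3) and C = 2.01:
    |e_{n+1}| ≈ 2.01 × (10^(-3))² = 2.01 × 10^(-6)

(a) 2 (quadratic); (b) |e_{n+1}| ≈ 2.010e-06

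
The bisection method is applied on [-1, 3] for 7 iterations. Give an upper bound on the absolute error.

Bisection error bound: |error| ≤ (b-a)/2^n
|error| ≤ (3 - (-1))/2^7 = 4/2^7
|error| ≤ 0.0312500000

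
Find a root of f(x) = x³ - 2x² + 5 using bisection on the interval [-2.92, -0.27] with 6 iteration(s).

f(x) = x³ - 2x² + 5
Initial interval: [-2.92, -0.27]

Iteration 1:
  c_1 = (-2.920000 + (-0.270000))/2 = -1.595000
  f(c_1) = f(-1.595000) = -4.145770
  f(a) × f(c) ≥ 0, new interval: [-1.595000, -0.270000]
Iteration 2:
  c_2 = (-1.595000 + (-0.270000))/2 = -0.932500
  f(c_2) = f(-0.932500) = 2.450026
  f(a) × f(c) < 0, new interval: [-1.595000, -0.932500]
Iteration 3:
  c_3 = (-1.595000 + (-0.932500))/2 = -1.263750
  f(c_3) = f(-1.263750) = -0.212418
  f(a) × f(c) ≥ 0, new interval: [-1.263750, -0.932500]
Iteration 4:
  c_4 = (-1.263750 + (-0.932500))/2 = -1.098125
  f(c_4) = f(-1.098125) = 1.264038
  f(a) × f(c) < 0, new interval: [-1.263750, -1.098125]
Iteration 5:
  c_5 = (-1.263750 + (-1.098125))/2 = -1.180937
  f(c_5) = f(-1.180937) = 0.563822
  f(a) × f(c) < 0, new interval: [-1.263750, -1.180937]
Iteration 6:
  c_6 = (-1.263750 + (-1.180937))/2 = -1.222344
  f(c_6) = f(-1.222344) = 0.185418
  f(a) × f(c) < 0, new interval: [-1.263750, -1.222344]

After 6 iteration(s), the approximation is c_6 = -1.222344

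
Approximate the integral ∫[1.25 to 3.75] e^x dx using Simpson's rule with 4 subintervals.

f(x) = e^x
a = 1.25, b = 3.75, n = 4
h = (b - a)/n = 0.625000

Simpson's rule: (h/3)[f(x₀) + 4f(x₁) + 2f(x₂) + ... + f(xₙ)]

x_0 = 1.2500, f(x_0) = 3.490343, coefficient = 1
x_1 = 1.8750, f(x_1) = 6.520819, coefficient = 4
x_2 = 2.5000, f(x_2) = 12.182494, coefficient = 2
x_3 = 3.1250, f(x_3) = 22.759895, coefficient = 4
x_4 = 3.7500, f(x_4) = 42.521082, coefficient = 1

I ≈ (0.625000/3) × 187.499270 = 39.062348
Exact value: 39.030739
Error: 0.031609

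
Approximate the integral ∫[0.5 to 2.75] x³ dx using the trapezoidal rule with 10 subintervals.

f(x) = x³
a = 0.5, b = 2.75, n = 10
h = (b - a)/n = 0.225000

Trapezoidal rule: (h/2)[f(x₀) + 2f(x₁) + 2f(x₂) + ... + f(xₙ)]

x_0 = 0.5000, f(x_0) = 0.125000, coefficient = 1
x_1 = 0.7250, f(x_1) = 0.381078, coefficient = 2
x_2 = 0.9500, f(x_2) = 0.857375, coefficient = 2
x_3 = 1.1750, f(x_3) = 1.622234, coefficient = 2
x_4 = 1.4000, f(x_4) = 2.744000, coefficient = 2
x_5 = 1.6250, f(x_5) = 4.291016, coefficient = 2
x_6 = 1.8500, f(x_6) = 6.331625, coefficient = 2
x_7 = 2.0750, f(x_7) = 8.934172, coefficient = 2
x_8 = 2.3000, f(x_8) = 12.167000, coefficient = 2
x_9 = 2.5250, f(x_9) = 16.098453, coefficient = 2
x_10 = 2.7500, f(x_10) = 20.796875, coefficient = 1

I ≈ (0.225000/2) × 127.775781 = 14.374775
Exact value: 14.282227
Error: 0.092549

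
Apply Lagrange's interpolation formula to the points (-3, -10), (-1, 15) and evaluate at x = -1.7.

Lagrange interpolation formula:
P(x) = Σ yᵢ × Lᵢ(x)
where Lᵢ(x) = Π_{j≠i} (x - xⱼ)/(xᵢ - xⱼ)

L_0(-1.7) = (-1.7 - (-1))/(-3 - (-1)) = 0.350000
L_1(-1.7) = (-1.7 - (-3))/(-1 - (-3)) = 0.650000

P(-1.7) = (-10)×L_0(-1.7) + 15×L_1(-1.7)
P(-1.7) = 6.250000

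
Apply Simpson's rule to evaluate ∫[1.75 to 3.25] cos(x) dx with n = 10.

f(x) = cos(x)
a = 1.75, b = 3.25, n = 10
h = (b - a)/n = 0.150000

Simpson's rule: (h/3)[f(x₀) + 4f(x₁) + 2f(x₂) + ... + f(xₙ)]

x_0 = 1.7500, f(x_0) = -0.178246, coefficient = 1
x_1 = 1.9000, f(x_1) = -0.323290, coefficient = 4
x_2 = 2.0500, f(x_2) = -0.461073, coefficient = 2
x_3 = 2.2000, f(x_3) = -0.588501, coefficient = 4
x_4 = 2.3500, f(x_4) = -0.702713, coefficient = 2
x_5 = 2.5000, f(x_5) = -0.801144, coefficient = 4
x_6 = 2.6500, f(x_6) = -0.881582, coefficient = 2
x_7 = 2.8000, f(x_7) = -0.942222, coefficient = 4
x_8 = 2.9500, f(x_8) = -0.981702, coefficient = 2
x_9 = 3.1000, f(x_9) = -0.999135, coefficient = 4
x_10 = 3.2500, f(x_10) = -0.994130, coefficient = 1

I ≈ (0.150000/3) × -21.843683 = -1.092184
Exact value: -1.092181
Error: 0.000003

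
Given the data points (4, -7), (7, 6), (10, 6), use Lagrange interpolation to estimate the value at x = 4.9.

Lagrange interpolation formula:
P(x) = Σ yᵢ × Lᵢ(x)
where Lᵢ(x) = Π_{j≠i} (x - xⱼ)/(xᵢ - xⱼ)

L_0(4.9) = (4.9 - 7)/(4 - 7) × (4.9 - 10)/(4 - 10) = 0.595000
L_1(4.9) = (4.9 - 4)/(7 - 4) × (4.9 - 10)/(7 - 10) = 0.510000
L_2(4.9) = (4.9 - 4)/(10 - 4) × (4.9 - 7)/(10 - 7) = -0.105000

P(4.9) = (-7)×L_0(4.9) + 6×L_1(4.9) + 6×L_2(4.9)
P(4.9) = -1.735000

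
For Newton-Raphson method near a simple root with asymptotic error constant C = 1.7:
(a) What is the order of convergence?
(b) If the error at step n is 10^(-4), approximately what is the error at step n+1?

(a) Newton-Raphson has quadratic (order 2) convergence near simple roots.
    This means |e_{n+1}| ≈ C|e_n|².

(b) With |e_n| = 10^(-4) and C = 1.7:
    |e_{n+1}| ≈ 1.7 × (10^(-4))² = 1.7 × 10^(-8)

(a) 2 (quadratic); (b) |e_{n+1}| ≈ 1.700e-08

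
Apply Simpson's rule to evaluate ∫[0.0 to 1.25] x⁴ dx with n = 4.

f(x) = x⁴
a = 0.0, b = 1.25, n = 4
h = (b - a)/n = 0.312500

Simpson's rule: (h/3)[f(x₀) + 4f(x₁) + 2f(x₂) + ... + f(xₙ)]

x_0 = 0.0000, f(x_0) = 0.000000, coefficient = 1
x_1 = 0.3125, f(x_1) = 0.009537, coefficient = 4
x_2 = 0.6250, f(x_2) = 0.152588, coefficient = 2
x_3 = 0.9375, f(x_3) = 0.772476, coefficient = 4
x_4 = 1.2500, f(x_4) = 2.441406, coefficient = 1

I ≈ (0.312500/3) × 5.874634 = 0.611941
Exact value: 0.610352
Error: 0.001589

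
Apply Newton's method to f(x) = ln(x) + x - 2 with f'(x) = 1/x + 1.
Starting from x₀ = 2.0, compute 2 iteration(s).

f(x) = ln(x) + x - 2
f'(x) = 1/x + 1
x₀ = 2.0

Newton-Raphson formula: x_{n+1} = x_n - f(x_n)/f'(x_n)

Iteration 1:
  f(2.000000) = 0.693147
  f'(2.000000) = 1.500000
  x_1 = 2.000000 - 0.693147/1.500000 = 1.537902
Iteration 2:
  f(1.537902) = -0.031679
  f'(1.537902) = 1.650237
  x_2 = 1.537902 - (-0.031679)/1.650237 = 1.557099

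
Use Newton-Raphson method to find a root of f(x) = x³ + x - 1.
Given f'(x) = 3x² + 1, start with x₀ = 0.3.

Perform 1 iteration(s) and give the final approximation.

f(x) = x³ + x - 1
f'(x) = 3x² + 1
x₀ = 0.3

Newton-Raphson formula: x_{n+1} = x_n - f(x_n)/f'(x_n)

Iteration 1:
  f(0.300000) = -0.673000
  f'(0.300000) = 1.270000
  x_1 = 0.300000 - (-0.673000)/1.270000 = 0.829921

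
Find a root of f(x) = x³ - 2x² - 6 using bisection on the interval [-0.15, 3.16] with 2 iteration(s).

f(x) = x³ - 2x² - 6
Initial interval: [-0.15, 3.16]

Iteration 1:
  c_1 = (-0.150000 + 3.160000)/2 = 1.505000
  f(c_1) = f(1.505000) = -7.121187
  f(a) × f(c) ≥ 0, new interval: [1.505000, 3.160000]
Iteration 2:
  c_2 = (1.505000 + 3.160000)/2 = 2.332500
  f(c_2) = f(2.332500) = -4.191015
  f(a) × f(c) ≥ 0, new interval: [2.332500, 3.160000]

After 2 iteration(s), the approximation is c_2 = 2.332500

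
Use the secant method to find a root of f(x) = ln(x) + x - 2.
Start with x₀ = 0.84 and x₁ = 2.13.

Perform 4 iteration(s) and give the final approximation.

f(x) = ln(x) + x - 2
x₀ = 0.84, x₁ = 2.13

Secant formula: x_{n+1} = x_n - f(x_n)(x_n - x_{n-1})/(f(x_n) - f(x_{n-1}))

Iteration 1:
  f(0.840000) = -1.334353
  f(2.130000) = 0.886122
  x_2 = 2.130000 - 0.886122×(2.130000 - 0.840000)/(0.886122 - (-1.334353))
       = 1.615202
Iteration 2:
  f(2.130000) = 0.886122
  f(1.615202) = 0.094661
  x_3 = 1.615202 - 0.094661×(1.615202 - 2.130000)/(0.094661 - 0.886122)
       = 1.553630
Iteration 3:
  f(1.615202) = 0.094661
  f(1.553630) = -0.005776
  x_4 = 1.553630 - (-0.005776)×(1.553630 - 1.615202)/(-0.005776 - 0.094661)
       = 1.557171
Iteration 4:
  f(1.553630) = -0.005776
  f(1.557171) = 0.000041
  x_5 = 1.557171 - 0.000041×(1.557171 - 1.553630)/(0.000041 - (-0.005776))
       = 1.557146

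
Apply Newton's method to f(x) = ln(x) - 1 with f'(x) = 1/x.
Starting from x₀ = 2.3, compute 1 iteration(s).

f(x) = ln(x) - 1
f'(x) = 1/x
x₀ = 2.3

Newton-Raphson formula: x_{n+1} = x_n - f(x_n)/f'(x_n)

Iteration 1:
  f(2.300000) = -0.167091
  f'(2.300000) = 0.434783
  x_1 = 2.300000 - (-0.167091)/0.434783 = 2.684309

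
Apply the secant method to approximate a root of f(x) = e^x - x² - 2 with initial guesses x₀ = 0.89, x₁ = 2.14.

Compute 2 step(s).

f(x) = e^x - x² - 2
x₀ = 0.89, x₁ = 2.14

Secant formula: x_{n+1} = x_n - f(x_n)(x_n - x_{n-1})/(f(x_n) - f(x_{n-1}))

Iteration 1:
  f(0.890000) = -0.356970
  f(2.140000) = 1.919838
  x_2 = 2.140000 - 1.919838×(2.140000 - 0.890000)/(1.919838 - (-0.356970))
       = 1.085982
Iteration 2:
  f(2.140000) = 1.919838
  f(1.085982) = -0.217010
  x_3 = 1.085982 - (-0.217010)×(1.085982 - 2.140000)/(-0.217010 - 1.919838)
       = 1.193024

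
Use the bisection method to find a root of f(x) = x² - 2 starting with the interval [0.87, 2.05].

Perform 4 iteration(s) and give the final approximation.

f(x) = x² - 2
Initial interval: [0.87, 2.05]

Iteration 1:
  c_1 = (0.870000 + 2.050000)/2 = 1.460000
  f(c_1) = f(1.460000) = 0.131600
  f(a) × f(c) < 0, new interval: [0.870000, 1.460000]
Iteration 2:
  c_2 = (0.870000 + 1.460000)/2 = 1.165000
  f(c_2) = f(1.165000) = -0.642775
  f(a) × f(c) ≥ 0, new interval: [1.165000, 1.460000]
Iteration 3:
  c_3 = (1.165000 + 1.460000)/2 = 1.312500
  f(c_3) = f(1.312500) = -0.277344
  f(a) × f(c) ≥ 0, new interval: [1.312500, 1.460000]
Iteration 4:
  c_4 = (1.312500 + 1.460000)/2 = 1.386250
  f(c_4) = f(1.386250) = -0.078311
  f(a) × f(c) ≥ 0, new interval: [1.386250, 1.460000]

After 4 iteration(s), the approximation is c_4 = 1.386250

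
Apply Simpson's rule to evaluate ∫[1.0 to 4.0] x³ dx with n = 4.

f(x) = x³
a = 1.0, b = 4.0, n = 4
h = (b - a)/n = 0.750000

Simpson's rule: (h/3)[f(x₀) + 4f(x₁) + 2f(x₂) + ... + f(xₙ)]

x_0 = 1.0000, f(x_0) = 1.000000, coefficient = 1
x_1 = 1.7500, f(x_1) = 5.359375, coefficient = 4
x_2 = 2.5000, f(x_2) = 15.625000, coefficient = 2
x_3 = 3.2500, f(x_3) = 34.328125, coefficient = 4
x_4 = 4.0000, f(x_4) = 64.000000, coefficient = 1

I ≈ (0.750000/3) × 255.000000 = 63.750000
Exact value: 63.750000
Error: 0.000000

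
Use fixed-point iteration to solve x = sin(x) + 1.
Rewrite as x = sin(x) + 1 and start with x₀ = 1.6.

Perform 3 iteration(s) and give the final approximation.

Equation: x = sin(x) + 1
Fixed-point form: x = sin(x) + 1
x₀ = 1.6

x_1 = g(1.600000) = 1.999574
x_2 = g(1.999574) = 1.909475
x_3 = g(1.909475) = 1.943195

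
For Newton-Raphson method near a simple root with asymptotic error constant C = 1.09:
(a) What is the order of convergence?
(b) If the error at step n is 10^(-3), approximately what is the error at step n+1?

(a) Newton-Raphson has quadratic (order 2) convergence near simple roots.
    This means |e_{n+1}| ≈ C|e_n|².

(b) With |e_n| = 10^(-3) and C = 1.09:
    |e_{n+1}| ≈ 1.09 × (10^(-3))² = 1.09 × 10^(-6)

(a) 2 (quadratic); (b) |e_{n+1}| ≈ 1.090e-06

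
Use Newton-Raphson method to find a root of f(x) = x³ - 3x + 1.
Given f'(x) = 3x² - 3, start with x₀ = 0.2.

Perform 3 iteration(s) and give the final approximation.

f(x) = x³ - 3x + 1
f'(x) = 3x² - 3
x₀ = 0.2

Newton-Raphson formula: x_{n+1} = x_n - f(x_n)/f'(x_n)

Iteration 1:
  f(0.200000) = 0.408000
  f'(0.200000) = -2.880000
  x_1 = 0.200000 - 0.408000/(-2.880000) = 0.341667
Iteration 2:
  f(0.341667) = 0.014885
  f'(0.341667) = -2.649792
  x_2 = 0.341667 - 0.014885/(-2.649792) = 0.347284
Iteration 3:
  f(0.347284) = 0.000033
  f'(0.347284) = -2.638181
  x_3 = 0.347284 - 0.000033/(-2.638181) = 0.347296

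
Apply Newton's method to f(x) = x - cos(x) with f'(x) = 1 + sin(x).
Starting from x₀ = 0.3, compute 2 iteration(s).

f(x) = x - cos(x)
f'(x) = 1 + sin(x)
x₀ = 0.3

Newton-Raphson formula: x_{n+1} = x_n - f(x_n)/f'(x_n)

Iteration 1:
  f(0.300000) = -0.655336
  f'(0.300000) = 1.295520
  x_1 = 0.300000 - (-0.655336)/1.295520 = 0.805848
Iteration 2:
  f(0.805848) = 0.113349
  f'(0.805848) = 1.721418
  x_2 = 0.805848 - 0.113349/1.721418 = 0.740002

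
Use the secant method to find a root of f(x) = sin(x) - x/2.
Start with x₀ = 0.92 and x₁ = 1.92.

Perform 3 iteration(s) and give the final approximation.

f(x) = sin(x) - x/2
x₀ = 0.92, x₁ = 1.92

Secant formula: x_{n+1} = x_n - f(x_n)(x_n - x_{n-1})/(f(x_n) - f(x_{n-1}))

Iteration 1:
  f(0.920000) = 0.335602
  f(1.920000) = -0.020355
  x_2 = 1.920000 - (-0.020355)×(1.920000 - 0.920000)/(-0.020355 - 0.335602)
       = 1.862817
Iteration 2:
  f(1.920000) = -0.020355
  f(1.862817) = 0.026255
  x_3 = 1.862817 - 0.026255×(1.862817 - 1.920000)/(0.026255 - (-0.020355))
       = 1.895028
Iteration 3:
  f(1.862817) = 0.026255
  f(1.895028) = 0.000382
  x_4 = 1.895028 - 0.000382×(1.895028 - 1.862817)/(0.000382 - 0.026255)
       = 1.895503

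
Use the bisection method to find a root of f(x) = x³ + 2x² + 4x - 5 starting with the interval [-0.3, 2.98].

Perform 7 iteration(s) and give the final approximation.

f(x) = x³ + 2x² + 4x - 5
Initial interval: [-0.3, 2.98]

Iteration 1:
  c_1 = (-0.300000 + 2.980000)/2 = 1.340000
  f(c_1) = f(1.340000) = 6.357304
  f(a) × f(c) < 0, new interval: [-0.300000, 1.340000]
Iteration 2:
  c_2 = (-0.300000 + 1.340000)/2 = 0.520000
  f(c_2) = f(0.520000) = -2.238592
  f(a) × f(c) ≥ 0, new interval: [0.520000, 1.340000]
Iteration 3:
  c_3 = (0.520000 + 1.340000)/2 = 0.930000
  f(c_3) = f(0.930000) = 1.254157
  f(a) × f(c) < 0, new interval: [0.520000, 0.930000]
Iteration 4:
  c_4 = (0.520000 + 0.930000)/2 = 0.725000
  f(c_4) = f(0.725000) = -0.667672
  f(a) × f(c) ≥ 0, new interval: [0.725000, 0.930000]
Iteration 5:
  c_5 = (0.725000 + 0.930000)/2 = 0.827500
  f(c_5) = f(0.827500) = 0.246148
  f(a) × f(c) < 0, new interval: [0.725000, 0.827500]
Iteration 6:
  c_6 = (0.725000 + 0.827500)/2 = 0.776250
  f(c_6) = f(0.776250) = -0.222132
  f(a) × f(c) ≥ 0, new interval: [0.776250, 0.827500]
Iteration 7:
  c_7 = (0.776250 + 0.827500)/2 = 0.801875
  f(c_7) = f(0.801875) = 0.009115
  f(a) × f(c) < 0, new interval: [0.776250, 0.801875]

After 7 iteration(s), the approximation is c_7 = 0.801875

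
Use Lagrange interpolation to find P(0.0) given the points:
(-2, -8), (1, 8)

Lagrange interpolation formula:
P(x) = Σ yᵢ × Lᵢ(x)
where Lᵢ(x) = Π_{j≠i} (x - xⱼ)/(xᵢ - xⱼ)

L_0(0.0) = (0.0 - 1)/(-2 - 1) = 0.333333
L_1(0.0) = (0.0 - (-2))/(1 - (-2)) = 0.666667

P(0.0) = (-8)×L_0(0.0) + 8×L_1(0.0)
P(0.0) = 2.666667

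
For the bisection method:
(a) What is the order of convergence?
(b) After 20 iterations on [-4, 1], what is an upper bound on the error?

(a) Bisection has linear (order 1) convergence; the error is halved each step.

(b) Error bound = (b-a)/2^n = (1 - (-4))/2^{20}
    = 5/2^{20}

(a) 1 (linear); (b) error ≤ 4.77e-06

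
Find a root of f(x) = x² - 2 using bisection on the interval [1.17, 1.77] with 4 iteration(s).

f(x) = x² - 2
Initial interval: [1.17, 1.77]

Iteration 1:
  c_1 = (1.170000 + 1.770000)/2 = 1.470000
  f(c_1) = f(1.470000) = 0.160900
  f(a) × f(c) < 0, new interval: [1.170000, 1.470000]
Iteration 2:
  c_2 = (1.170000 + 1.470000)/2 = 1.320000
  f(c_2) = f(1.320000) = -0.257600
  f(a) × f(c) ≥ 0, new interval: [1.320000, 1.470000]
Iteration 3:
  c_3 = (1.320000 + 1.470000)/2 = 1.395000
  f(c_3) = f(1.395000) = -0.053975
  f(a) × f(c) ≥ 0, new interval: [1.395000, 1.470000]
Iteration 4:
  c_4 = (1.395000 + 1.470000)/2 = 1.432500
  f(c_4) = f(1.432500) = 0.052056
  f(a) × f(c) < 0, new interval: [1.395000, 1.432500]

After 4 iteration(s), the approximation is c_4 = 1.432500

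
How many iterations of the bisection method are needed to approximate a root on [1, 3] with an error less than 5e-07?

We need (b-a)/2^n ≤ 5e-07
(3 - 1)/2^n ≤ 5e-07
2/2^n ≤ 5e-07
2^n ≥ 4000000
n ≥ log₂(4000000) = 21.93
n ≥ 22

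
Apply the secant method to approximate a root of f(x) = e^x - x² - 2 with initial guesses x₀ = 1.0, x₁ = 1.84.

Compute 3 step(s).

f(x) = e^x - x² - 2
x₀ = 1.0, x₁ = 1.84

Secant formula: x_{n+1} = x_n - f(x_n)(x_n - x_{n-1})/(f(x_n) - f(x_{n-1}))

Iteration 1:
  f(1.000000) = -0.281718
  f(1.840000) = 0.910938
  x_2 = 1.840000 - 0.910938×(1.840000 - 1.000000)/(0.910938 - (-0.281718))
       = 1.198417
Iteration 2:
  f(1.840000) = 0.910938
  f(1.198417) = -0.121338
  x_3 = 1.198417 - (-0.121338)×(1.198417 - 1.840000)/(-0.121338 - 0.910938)
       = 1.273831
Iteration 3:
  f(1.198417) = -0.121338
  f(1.273831) = -0.048125
  x_4 = 1.273831 - (-0.048125)×(1.273831 - 1.198417)/(-0.048125 - (-0.121338))
       = 1.323403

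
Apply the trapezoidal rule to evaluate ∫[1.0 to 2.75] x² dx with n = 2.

f(x) = x²
a = 1.0, b = 2.75, n = 2
h = (b - a)/n = 0.875000

Trapezoidal rule: (h/2)[f(x₀) + 2f(x₁) + 2f(x₂) + ... + f(xₙ)]

x_0 = 1.0000, f(x_0) = 1.000000, coefficient = 1
x_1 = 1.8750, f(x_1) = 3.515625, coefficient = 2
x_2 = 2.7500, f(x_2) = 7.562500, coefficient = 1

I ≈ (0.875000/2) × 15.593750 = 6.822266
Exact value: 6.598958
Error: 0.223307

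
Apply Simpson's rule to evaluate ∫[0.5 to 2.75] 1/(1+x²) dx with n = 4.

f(x) = 1/(1+x²)
a = 0.5, b = 2.75, n = 4
h = (b - a)/n = 0.562500

Simpson's rule: (h/3)[f(x₀) + 4f(x₁) + 2f(x₂) + ... + f(xₙ)]

x_0 = 0.5000, f(x_0) = 0.800000, coefficient = 1
x_1 = 1.0625, f(x_1) = 0.469725, coefficient = 4
x_2 = 1.6250, f(x_2) = 0.274678, coefficient = 2
x_3 = 2.1875, f(x_3) = 0.172856, coefficient = 4
x_4 = 2.7500, f(x_4) = 0.116788, coefficient = 1

I ≈ (0.562500/3) × 4.036468 = 0.756838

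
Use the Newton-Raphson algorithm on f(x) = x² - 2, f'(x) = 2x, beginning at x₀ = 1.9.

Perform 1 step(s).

f(x) = x² - 2
f'(x) = 2x
x₀ = 1.9

Newton-Raphson formula: x_{n+1} = x_n - f(x_n)/f'(x_n)

Iteration 1:
  f(1.900000) = 1.610000
  f'(1.900000) = 3.800000
  x_1 = 1.900000 - 1.610000/3.800000 = 1.476316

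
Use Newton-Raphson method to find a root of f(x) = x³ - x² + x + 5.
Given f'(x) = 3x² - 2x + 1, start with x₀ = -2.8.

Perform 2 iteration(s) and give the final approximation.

f(x) = x³ - x² + x + 5
f'(x) = 3x² - 2x + 1
x₀ = -2.8

Newton-Raphson formula: x_{n+1} = x_n - f(x_n)/f'(x_n)

Iteration 1:
  f(-2.800000) = -27.592000
  f'(-2.800000) = 30.120000
  x_1 = -2.800000 - (-27.592000)/30.120000 = -1.883931
Iteration 2:
  f(-1.883931) = -7.119567
  f'(-1.883931) = 15.415449
  x_2 = -1.883931 - (-7.119567)/15.415449 = -1.422085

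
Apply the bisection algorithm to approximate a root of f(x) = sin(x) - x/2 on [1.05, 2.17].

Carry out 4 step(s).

f(x) = sin(x) - x/2
Initial interval: [1.05, 2.17]

Iteration 1:
  c_1 = (1.050000 + 2.170000)/2 = 1.610000
  f(c_1) = f(1.610000) = 0.194232
  f(a) × f(c) ≥ 0, new interval: [1.610000, 2.170000]
Iteration 2:
  c_2 = (1.610000 + 2.170000)/2 = 1.890000
  f(c_2) = f(1.890000) = 0.004486
  f(a) × f(c) ≥ 0, new interval: [1.890000, 2.170000]
Iteration 3:
  c_3 = (1.890000 + 2.170000)/2 = 2.030000
  f(c_3) = f(2.030000) = -0.118594
  f(a) × f(c) < 0, new interval: [1.890000, 2.030000]
Iteration 4:
  c_4 = (1.890000 + 2.030000)/2 = 1.960000
  f(c_4) = f(1.960000) = -0.054788
  f(a) × f(c) < 0, new interval: [1.890000, 1.960000]

After 4 iteration(s), the approximation is c_4 = 1.960000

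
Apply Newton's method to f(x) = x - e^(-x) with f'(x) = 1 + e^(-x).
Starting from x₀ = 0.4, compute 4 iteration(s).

f(x) = x - e^(-x)
f'(x) = 1 + e^(-x)
x₀ = 0.4

Newton-Raphson formula: x_{n+1} = x_n - f(x_n)/f'(x_n)

Iteration 1:
  f(0.400000) = -0.270320
  f'(0.400000) = 1.670320
  x_1 = 0.400000 - (-0.270320)/1.670320 = 0.561837
Iteration 2:
  f(0.561837) = -0.008323
  f'(0.561837) = 1.570161
  x_2 = 0.561837 - (-0.008323)/1.570161 = 0.567138
Iteration 3:
  f(0.567138) = -0.000008
  f'(0.567138) = 1.567146
  x_3 = 0.567138 - (-0.000008)/1.567146 = 0.567143
Iteration 4:
  f(0.567143) = 0.000000
  f'(0.567143) = 1.567143
  x_4 = 0.567143 - 0.000000/1.567143 = 0.567143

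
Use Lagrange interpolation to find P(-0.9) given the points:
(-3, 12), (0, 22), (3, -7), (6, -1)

Lagrange interpolation formula:
P(x) = Σ yᵢ × Lᵢ(x)
where Lᵢ(x) = Π_{j≠i} (x - xⱼ)/(xᵢ - xⱼ)

L_0(-0.9) = (-0.9 - 0)/(-3 - 0) × (-0.9 - 3)/(-3 - 3) × (-0.9 - 6)/(-3 - 6) = 0.149500
L_1(-0.9) = (-0.9 - (-3))/(0 - (-3)) × (-0.9 - 3)/(0 - 3) × (-0.9 - 6)/(0 - 6) = 1.046500
L_2(-0.9) = (-0.9 - (-3))/(3 - (-3)) × (-0.9 - 0)/(3 - 0) × (-0.9 - 6)/(3 - 6) = -0.241500
L_3(-0.9) = (-0.9 - (-3))/(6 - (-3)) × (-0.9 - 0)/(6 - 0) × (-0.9 - 3)/(6 - 3) = 0.045500

P(-0.9) = 12×L_0(-0.9) + 22×L_1(-0.9) + (-7)×L_2(-0.9) + (-1)×L_3(-0.9)
P(-0.9) = 26.462000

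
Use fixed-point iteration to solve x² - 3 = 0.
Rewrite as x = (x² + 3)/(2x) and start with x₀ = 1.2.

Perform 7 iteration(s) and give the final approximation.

Equation: x² - 3 = 0
Fixed-point form: x = (x² + 3)/(2x)
x₀ = 1.2

x_1 = g(1.200000) = 1.850000
x_2 = g(1.850000) = 1.735811
x_3 = g(1.735811) = 1.732055
x_4 = g(1.732055) = 1.732051
x_5 = g(1.732051) = 1.732051
x_6 = g(1.732051) = 1.732051
x_7 = g(1.732051) = 1.732051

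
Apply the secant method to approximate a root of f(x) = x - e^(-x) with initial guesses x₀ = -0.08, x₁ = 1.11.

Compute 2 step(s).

f(x) = x - e^(-x)
x₀ = -0.08, x₁ = 1.11

Secant formula: x_{n+1} = x_n - f(x_n)(x_n - x_{n-1})/(f(x_n) - f(x_{n-1}))

Iteration 1:
  f(-0.080000) = -1.163287
  f(1.110000) = 0.780441
  x_2 = 1.110000 - 0.780441×(1.110000 - (-0.080000))/(0.780441 - (-1.163287))
       = 0.632194
Iteration 2:
  f(1.110000) = 0.780441
  f(0.632194) = 0.100770
  x_3 = 0.632194 - 0.100770×(0.632194 - 1.110000)/(0.100770 - 0.780441)
       = 0.561354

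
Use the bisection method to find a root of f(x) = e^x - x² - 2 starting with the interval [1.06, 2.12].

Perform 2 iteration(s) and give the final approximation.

f(x) = e^x - x² - 2
Initial interval: [1.06, 2.12]

Iteration 1:
  c_1 = (1.060000 + 2.120000)/2 = 1.590000
  f(c_1) = f(1.590000) = 0.375649
  f(a) × f(c) < 0, new interval: [1.060000, 1.590000]
Iteration 2:
  c_2 = (1.060000 + 1.590000)/2 = 1.325000
  f(c_2) = f(1.325000) = 0.006560
  f(a) × f(c) < 0, new interval: [1.060000, 1.325000]

After 2 iteration(s), the approximation is c_2 = 1.325000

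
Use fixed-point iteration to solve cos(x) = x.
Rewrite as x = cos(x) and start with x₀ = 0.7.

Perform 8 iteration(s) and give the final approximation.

Equation: cos(x) = x
Fixed-point form: x = cos(x)
x₀ = 0.7

x_1 = g(0.700000) = 0.764842
x_2 = g(0.764842) = 0.721492
x_3 = g(0.721492) = 0.750821
x_4 = g(0.750821) = 0.731129
x_5 = g(0.731129) = 0.744421
x_6 = g(0.744421) = 0.735480
x_7 = g(0.735480) = 0.741509
x_8 = g(0.741509) = 0.737450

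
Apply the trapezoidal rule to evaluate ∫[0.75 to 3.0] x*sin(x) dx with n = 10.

f(x) = x*sin(x)
a = 0.75, b = 3.0, n = 10
h = (b - a)/n = 0.225000

Trapezoidal rule: (h/2)[f(x₀) + 2f(x₁) + 2f(x₂) + ... + f(xₙ)]

x_0 = 0.7500, f(x_0) = 0.511229, coefficient = 1
x_1 = 0.9750, f(x_1) = 0.807009, coefficient = 2
x_2 = 1.2000, f(x_2) = 1.118447, coefficient = 2
x_3 = 1.4250, f(x_3) = 1.409882, coefficient = 2
x_4 = 1.6500, f(x_4) = 1.644827, coefficient = 2
x_5 = 1.8750, f(x_5) = 1.788911, coefficient = 2
x_6 = 2.1000, f(x_6) = 1.812740, coefficient = 2
x_7 = 2.3250, f(x_7) = 1.694500, coefficient = 2
x_8 = 2.5500, f(x_8) = 1.422093, coefficient = 2
x_9 = 2.7750, f(x_9) = 0.994662, coefficient = 2
x_10 = 3.0000, f(x_10) = 0.423360, coefficient = 1

I ≈ (0.225000/2) × 26.320729 = 2.961082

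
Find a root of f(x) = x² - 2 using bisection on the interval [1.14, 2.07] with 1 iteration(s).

f(x) = x² - 2
Initial interval: [1.14, 2.07]

Iteration 1:
  c_1 = (1.140000 + 2.070000)/2 = 1.605000
  f(c_1) = f(1.605000) = 0.576025
  f(a) × f(c) < 0, new interval: [1.140000, 1.605000]

After 1 iteration(s), the approximation is c_1 = 1.605000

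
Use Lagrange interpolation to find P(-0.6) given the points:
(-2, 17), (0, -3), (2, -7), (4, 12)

Lagrange interpolation formula:
P(x) = Σ yᵢ × Lᵢ(x)
where Lᵢ(x) = Π_{j≠i} (x - xⱼ)/(xᵢ - xⱼ)

L_0(-0.6) = (-0.6 - 0)/(-2 - 0) × (-0.6 - 2)/(-2 - 2) × (-0.6 - 4)/(-2 - 4) = 0.149500
L_1(-0.6) = (-0.6 - (-2))/(0 - (-2)) × (-0.6 - 2)/(0 - 2) × (-0.6 - 4)/(0 - 4) = 1.046500
L_2(-0.6) = (-0.6 - (-2))/(2 - (-2)) × (-0.6 - 0)/(2 - 0) × (-0.6 - 4)/(2 - 4) = -0.241500
L_3(-0.6) = (-0.6 - (-2))/(4 - (-2)) × (-0.6 - 0)/(4 - 0) × (-0.6 - 2)/(4 - 2) = 0.045500

P(-0.6) = 17×L_0(-0.6) + (-3)×L_1(-0.6) + (-7)×L_2(-0.6) + 12×L_3(-0.6)
P(-0.6) = 1.638500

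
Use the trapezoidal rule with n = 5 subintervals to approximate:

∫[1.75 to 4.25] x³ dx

f(x) = x³
a = 1.75, b = 4.25, n = 5
h = (b - a)/n = 0.500000

Trapezoidal rule: (h/2)[f(x₀) + 2f(x₁) + 2f(x₂) + ... + f(xₙ)]

x_0 = 1.7500, f(x_0) = 5.359375, coefficient = 1
x_1 = 2.2500, f(x_1) = 11.390625, coefficient = 2
x_2 = 2.7500, f(x_2) = 20.796875, coefficient = 2
x_3 = 3.2500, f(x_3) = 34.328125, coefficient = 2
x_4 = 3.7500, f(x_4) = 52.734375, coefficient = 2
x_5 = 4.2500, f(x_5) = 76.765625, coefficient = 1

I ≈ (0.500000/2) × 320.625000 = 80.156250
Exact value: 79.218750
Error: 0.937500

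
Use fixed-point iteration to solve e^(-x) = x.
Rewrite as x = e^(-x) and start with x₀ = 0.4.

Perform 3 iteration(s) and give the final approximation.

Equation: e^(-x) = x
Fixed-point form: x = e^(-x)
x₀ = 0.4

x_1 = g(0.400000) = 0.670320
x_2 = g(0.670320) = 0.511545
x_3 = g(0.511545) = 0.599569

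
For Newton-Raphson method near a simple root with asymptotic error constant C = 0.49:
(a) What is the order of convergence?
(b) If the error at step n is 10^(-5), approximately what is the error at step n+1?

(a) Newton-Raphson has quadratic (order 2) convergence near simple roots.
    This means |e_{n+1}| ≈ C|e_n|².

(b) With |e_n| = 10^(-5) and C = 0.49:
    |e_{n+1}| ≈ 0.49 × (10^(-5))² = 0.49 × 10^(-10)

(a) 2 (quadratic); (b) |e_{n+1}| ≈ 4.900e-11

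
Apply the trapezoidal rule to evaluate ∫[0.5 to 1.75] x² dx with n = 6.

f(x) = x²
a = 0.5, b = 1.75, n = 6
h = (b - a)/n = 0.208333

Trapezoidal rule: (h/2)[f(x₀) + 2f(x₁) + 2f(x₂) + ... + f(xₙ)]

x_0 = 0.5000, f(x_0) = 0.250000, coefficient = 1
x_1 = 0.7083, f(x_1) = 0.501736, coefficient = 2
x_2 = 0.9167, f(x_2) = 0.840278, coefficient = 2
x_3 = 1.1250, f(x_3) = 1.265625, coefficient = 2
x_4 = 1.3333, f(x_4) = 1.777778, coefficient = 2
x_5 = 1.5417, f(x_5) = 2.376736, coefficient = 2
x_6 = 1.7500, f(x_6) = 3.062500, coefficient = 1

I ≈ (0.208333/2) × 16.836806 = 1.753834
Exact value: 1.744792
Error: 0.009042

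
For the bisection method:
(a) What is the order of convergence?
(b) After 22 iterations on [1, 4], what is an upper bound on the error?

(a) Bisection has linear (order 1) convergence; the error is halved each step.

(b) Error bound = (b-a)/2^n = (4 - 1)/2^{22}
    = 3/2^{22}

(a) 1 (linear); (b) error ≤ 7.15e-07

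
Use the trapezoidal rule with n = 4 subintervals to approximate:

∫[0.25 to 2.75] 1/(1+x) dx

f(x) = 1/(1+x)
a = 0.25, b = 2.75, n = 4
h = (b - a)/n = 0.625000

Trapezoidal rule: (h/2)[f(x₀) + 2f(x₁) + 2f(x₂) + ... + f(xₙ)]

x_0 = 0.2500, f(x_0) = 0.800000, coefficient = 1
x_1 = 0.8750, f(x_1) = 0.533333, coefficient = 2
x_2 = 1.5000, f(x_2) = 0.400000, coefficient = 2
x_3 = 2.1250, f(x_3) = 0.320000, coefficient = 2
x_4 = 2.7500, f(x_4) = 0.266667, coefficient = 1

I ≈ (0.625000/2) × 3.573333 = 1.116667
Exact value: 1.098612
Error: 0.018054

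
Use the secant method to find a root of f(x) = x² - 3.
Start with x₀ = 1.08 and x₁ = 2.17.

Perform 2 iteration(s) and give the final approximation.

f(x) = x² - 3
x₀ = 1.08, x₁ = 2.17

Secant formula: x_{n+1} = x_n - f(x_n)(x_n - x_{n-1})/(f(x_n) - f(x_{n-1}))

Iteration 1:
  f(1.080000) = -1.833600
  f(2.170000) = 1.708900
  x_2 = 2.170000 - 1.708900×(2.170000 - 1.080000)/(1.708900 - (-1.833600))
       = 1.644185
Iteration 2:
  f(2.170000) = 1.708900
  f(1.644185) = -0.296657
  x_3 = 1.644185 - (-0.296657)×(1.644185 - 2.170000)/(-0.296657 - 1.708900)
       = 1.721962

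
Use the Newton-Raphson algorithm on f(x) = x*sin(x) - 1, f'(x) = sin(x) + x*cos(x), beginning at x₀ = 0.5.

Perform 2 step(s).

f(x) = x*sin(x) - 1
f'(x) = sin(x) + x*cos(x)
x₀ = 0.5

Newton-Raphson formula: x_{n+1} = x_n - f(x_n)/f'(x_n)

Iteration 1:
  f(0.500000) = -0.760287
  f'(0.500000) = 0.918217
  x_1 = 0.500000 - (-0.760287)/0.918217 = 1.328004
Iteration 2:
  f(1.328004) = 0.289054
  f'(1.328004) = 1.289941
  x_2 = 1.328004 - 0.289054/1.289941 = 1.103921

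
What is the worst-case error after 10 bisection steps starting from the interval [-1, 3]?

Bisection error bound: |error| ≤ (b-a)/2^n
|error| ≤ (3 - (-1))/2^10 = 4/2^10
|error| ≤ 0.0039062500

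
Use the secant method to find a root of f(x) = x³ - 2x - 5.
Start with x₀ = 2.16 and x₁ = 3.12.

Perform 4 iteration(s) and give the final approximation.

f(x) = x³ - 2x - 5
x₀ = 2.16, x₁ = 3.12

Secant formula: x_{n+1} = x_n - f(x_n)(x_n - x_{n-1})/(f(x_n) - f(x_{n-1}))

Iteration 1:
  f(2.160000) = 0.757696
  f(3.120000) = 19.131328
  x_2 = 3.120000 - 19.131328×(3.120000 - 2.160000)/(19.131328 - 0.757696)
       = 2.120411
Iteration 2:
  f(3.120000) = 19.131328
  f(2.120411) = 0.292852
  x_3 = 2.120411 - 0.292852×(2.120411 - 3.120000)/(0.292852 - 19.131328)
       = 2.104872
Iteration 3:
  f(2.120411) = 0.292852
  f(2.104872) = 0.115865
  x_4 = 2.104872 - 0.115865×(2.104872 - 2.120411)/(0.115865 - 0.292852)
       = 2.094700
Iteration 4:
  f(2.104872) = 0.115865
  f(2.094700) = 0.001653
  x_5 = 2.094700 - 0.001653×(2.094700 - 2.104872)/(0.001653 - 0.115865)
       = 2.094552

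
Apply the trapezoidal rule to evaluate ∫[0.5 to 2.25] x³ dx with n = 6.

f(x) = x³
a = 0.5, b = 2.25, n = 6
h = (b - a)/n = 0.291667

Trapezoidal rule: (h/2)[f(x₀) + 2f(x₁) + 2f(x₂) + ... + f(xₙ)]

x_0 = 0.5000, f(x_0) = 0.125000, coefficient = 1
x_1 = 0.7917, f(x_1) = 0.496166, coefficient = 2
x_2 = 1.0833, f(x_2) = 1.271412, coefficient = 2
x_3 = 1.3750, f(x_3) = 2.599609, coefficient = 2
x_4 = 1.6667, f(x_4) = 4.629630, coefficient = 2
x_5 = 1.9583, f(x_5) = 7.510344, coefficient = 2
x_6 = 2.2500, f(x_6) = 11.390625, coefficient = 1

I ≈ (0.291667/2) × 44.529948 = 6.493951
Exact value: 6.391602
Error: 0.102349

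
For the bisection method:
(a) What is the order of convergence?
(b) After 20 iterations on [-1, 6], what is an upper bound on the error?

(a) Bisection has linear (order 1) convergence; the error is halved each step.

(b) Error bound = (b-a)/2^n = (6 - (-1))/2^{20}
    = 7/2^{20}

(a) 1 (linear); (b) error ≤ 6.68e-06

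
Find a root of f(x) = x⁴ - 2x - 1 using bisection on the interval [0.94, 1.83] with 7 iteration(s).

f(x) = x⁴ - 2x - 1
Initial interval: [0.94, 1.83]

Iteration 1:
  c_1 = (0.940000 + 1.830000)/2 = 1.385000
  f(c_1) = f(1.385000) = -0.090413
  f(a) × f(c) ≥ 0, new interval: [1.385000, 1.830000]
Iteration 2:
  c_2 = (1.385000 + 1.830000)/2 = 1.607500
  f(c_2) = f(1.607500) = 2.462347
  f(a) × f(c) < 0, new interval: [1.385000, 1.607500]
Iteration 3:
  c_3 = (1.385000 + 1.607500)/2 = 1.496250
  f(c_3) = f(1.496250) = 1.019565
  f(a) × f(c) < 0, new interval: [1.385000, 1.496250]
Iteration 4:
  c_4 = (1.385000 + 1.496250)/2 = 1.440625
  f(c_4) = f(1.440625) = 0.426037
  f(a) × f(c) < 0, new interval: [1.385000, 1.440625]
Iteration 5:
  c_5 = (1.385000 + 1.440625)/2 = 1.412812
  f(c_5) = f(1.412812) = 0.158547
  f(a) × f(c) < 0, new interval: [1.385000, 1.412812]
Iteration 6:
  c_6 = (1.385000 + 1.412812)/2 = 1.398906
  f(c_6) = f(1.398906) = 0.031797
  f(a) × f(c) < 0, new interval: [1.385000, 1.398906]
Iteration 7:
  c_7 = (1.385000 + 1.398906)/2 = 1.391953
  f(c_7) = f(1.391953) = -0.029870
  f(a) × f(c) ≥ 0, new interval: [1.391953, 1.398906]

After 7 iteration(s), the approximation is c_7 = 1.391953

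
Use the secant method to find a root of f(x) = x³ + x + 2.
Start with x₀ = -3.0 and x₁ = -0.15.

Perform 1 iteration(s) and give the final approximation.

f(x) = x³ + x + 2
x₀ = -3.0, x₁ = -0.15

Secant formula: x_{n+1} = x_n - f(x_n)(x_n - x_{n-1})/(f(x_n) - f(x_{n-1}))

Iteration 1:
  f(-3.000000) = -28.000000
  f(-0.150000) = 1.846625
  x_2 = -0.150000 - 1.846625×(-0.150000 - (-3.000000))/(1.846625 - (-28.000000))
       = -0.326331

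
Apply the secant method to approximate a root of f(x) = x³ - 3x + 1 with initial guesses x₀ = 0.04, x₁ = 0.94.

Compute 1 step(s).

f(x) = x³ - 3x + 1
x₀ = 0.04, x₁ = 0.94

Secant formula: x_{n+1} = x_n - f(x_n)(x_n - x_{n-1})/(f(x_n) - f(x_{n-1}))

Iteration 1:
  f(0.040000) = 0.880064
  f(0.940000) = -0.989416
  x_2 = 0.940000 - (-0.989416)×(0.940000 - 0.040000)/(-0.989416 - 0.880064)
       = 0.463678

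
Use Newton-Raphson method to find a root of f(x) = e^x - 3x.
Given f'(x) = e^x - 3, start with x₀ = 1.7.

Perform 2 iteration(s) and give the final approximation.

f(x) = e^x - 3x
f'(x) = e^x - 3
x₀ = 1.7

Newton-Raphson formula: x_{n+1} = x_n - f(x_n)/f'(x_n)

Iteration 1:
  f(1.700000) = 0.373947
  f'(1.700000) = 2.473947
  x_1 = 1.700000 - 0.373947/2.473947 = 1.548846
Iteration 2:
  f(1.548846) = 0.059498
  f'(1.548846) = 1.706036
  x_2 = 1.548846 - 0.059498/1.706036 = 1.513971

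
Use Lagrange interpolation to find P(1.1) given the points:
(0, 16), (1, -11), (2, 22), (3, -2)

Lagrange interpolation formula:
P(x) = Σ yᵢ × Lᵢ(x)
where Lᵢ(x) = Π_{j≠i} (x - xⱼ)/(xᵢ - xⱼ)

L_0(1.1) = (1.1 - 1)/(0 - 1) × (1.1 - 2)/(0 - 2) × (1.1 - 3)/(0 - 3) = -0.028500
L_1(1.1) = (1.1 - 0)/(1 - 0) × (1.1 - 2)/(1 - 2) × (1.1 - 3)/(1 - 3) = 0.940500
L_2(1.1) = (1.1 - 0)/(2 - 0) × (1.1 - 1)/(2 - 1) × (1.1 - 3)/(2 - 3) = 0.104500
L_3(1.1) = (1.1 - 0)/(3 - 0) × (1.1 - 1)/(3 - 1) × (1.1 - 2)/(3 - 2) = -0.016500

P(1.1) = 16×L_0(1.1) + (-11)×L_1(1.1) + 22×L_2(1.1) + (-2)×L_3(1.1)
P(1.1) = -8.469500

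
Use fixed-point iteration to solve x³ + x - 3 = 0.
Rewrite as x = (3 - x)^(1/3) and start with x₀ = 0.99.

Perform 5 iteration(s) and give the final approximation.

Equation: x³ + x - 3 = 0
Fixed-point form: x = (3 - x)^(1/3)
x₀ = 0.99

x_1 = g(0.990000) = 1.262017
x_2 = g(1.262017) = 1.202306
x_3 = g(1.202306) = 1.215921
x_4 = g(1.215921) = 1.212843
x_5 = g(1.212843) = 1.213540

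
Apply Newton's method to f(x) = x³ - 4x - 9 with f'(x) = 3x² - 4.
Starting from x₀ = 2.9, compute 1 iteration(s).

f(x) = x³ - 4x - 9
f'(x) = 3x² - 4
x₀ = 2.9

Newton-Raphson formula: x_{n+1} = x_n - f(x_n)/f'(x_n)

Iteration 1:
  f(2.900000) = 3.789000
  f'(2.900000) = 21.230000
  x_1 = 2.900000 - 3.789000/21.230000 = 2.721526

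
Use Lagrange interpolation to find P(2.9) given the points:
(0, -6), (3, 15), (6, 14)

Lagrange interpolation formula:
P(x) = Σ yᵢ × Lᵢ(x)
where Lᵢ(x) = Π_{j≠i} (x - xⱼ)/(xᵢ - xⱼ)

L_0(2.9) = (2.9 - 3)/(0 - 3) × (2.9 - 6)/(0 - 6) = 0.017222
L_1(2.9) = (2.9 - 0)/(3 - 0) × (2.9 - 6)/(3 - 6) = 0.998889
L_2(2.9) = (2.9 - 0)/(6 - 0) × (2.9 - 3)/(6 - 3) = -0.016111

P(2.9) = (-6)×L_0(2.9) + 15×L_1(2.9) + 14×L_2(2.9)
P(2.9) = 14.654444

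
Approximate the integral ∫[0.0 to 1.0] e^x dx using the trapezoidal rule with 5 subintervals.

f(x) = e^x
a = 0.0, b = 1.0, n = 5
h = (b - a)/n = 0.200000

Trapezoidal rule: (h/2)[f(x₀) + 2f(x₁) + 2f(x₂) + ... + f(xₙ)]

x_0 = 0.0000, f(x_0) = 1.000000, coefficient = 1
x_1 = 0.2000, f(x_1) = 1.221403, coefficient = 2
x_2 = 0.4000, f(x_2) = 1.491825, coefficient = 2
x_3 = 0.6000, f(x_3) = 1.822119, coefficient = 2
x_4 = 0.8000, f(x_4) = 2.225541, coefficient = 2
x_5 = 1.0000, f(x_5) = 2.718282, coefficient = 1

I ≈ (0.200000/2) × 17.240056 = 1.724006
Exact value: 1.718282
Error: 0.005724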